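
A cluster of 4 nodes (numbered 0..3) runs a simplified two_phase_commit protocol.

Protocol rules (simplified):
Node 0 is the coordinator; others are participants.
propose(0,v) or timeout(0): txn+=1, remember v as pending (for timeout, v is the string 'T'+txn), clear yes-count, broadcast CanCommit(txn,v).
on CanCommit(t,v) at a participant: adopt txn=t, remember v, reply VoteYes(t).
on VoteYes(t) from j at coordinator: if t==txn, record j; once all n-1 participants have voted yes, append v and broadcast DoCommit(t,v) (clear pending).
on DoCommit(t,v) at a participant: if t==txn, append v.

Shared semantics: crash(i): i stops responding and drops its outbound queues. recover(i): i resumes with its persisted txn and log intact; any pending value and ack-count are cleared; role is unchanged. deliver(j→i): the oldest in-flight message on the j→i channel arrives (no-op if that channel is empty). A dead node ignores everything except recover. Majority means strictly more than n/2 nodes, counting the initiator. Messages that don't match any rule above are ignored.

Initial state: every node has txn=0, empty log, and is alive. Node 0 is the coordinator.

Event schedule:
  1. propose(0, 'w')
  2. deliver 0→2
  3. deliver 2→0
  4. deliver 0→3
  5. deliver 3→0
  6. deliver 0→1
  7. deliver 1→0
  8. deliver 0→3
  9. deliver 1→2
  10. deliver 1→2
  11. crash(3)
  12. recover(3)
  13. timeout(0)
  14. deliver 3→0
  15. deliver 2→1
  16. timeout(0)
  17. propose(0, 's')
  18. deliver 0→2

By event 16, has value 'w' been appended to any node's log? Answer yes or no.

1. propose(0,'w'):  <0:coor t1 ->
2. deliver 0→2:  <2:part t1 ->
3. deliver 2→0:  nop
4. deliver 0→3:  <3:part t1 ->
5. deliver 3→0:  nop
6. deliver 0→1:  <1:part t1 ->
7. deliver 1→0:  <0:coor t1 w>
8. deliver 0→3:  <3:part t1 w>
9. deliver 1→2:  nop
10. deliver 1→2:  nop
11. crash(3):  <3:✗part t1 w>
12. recover(3):  <3:part t1 w>
13. timeout(0):  <0:coor t2 w>
14. deliver 3→0:  nop
15. deliver 2→1:  nop
16. timeout(0):  <0:coor t3 w>

yes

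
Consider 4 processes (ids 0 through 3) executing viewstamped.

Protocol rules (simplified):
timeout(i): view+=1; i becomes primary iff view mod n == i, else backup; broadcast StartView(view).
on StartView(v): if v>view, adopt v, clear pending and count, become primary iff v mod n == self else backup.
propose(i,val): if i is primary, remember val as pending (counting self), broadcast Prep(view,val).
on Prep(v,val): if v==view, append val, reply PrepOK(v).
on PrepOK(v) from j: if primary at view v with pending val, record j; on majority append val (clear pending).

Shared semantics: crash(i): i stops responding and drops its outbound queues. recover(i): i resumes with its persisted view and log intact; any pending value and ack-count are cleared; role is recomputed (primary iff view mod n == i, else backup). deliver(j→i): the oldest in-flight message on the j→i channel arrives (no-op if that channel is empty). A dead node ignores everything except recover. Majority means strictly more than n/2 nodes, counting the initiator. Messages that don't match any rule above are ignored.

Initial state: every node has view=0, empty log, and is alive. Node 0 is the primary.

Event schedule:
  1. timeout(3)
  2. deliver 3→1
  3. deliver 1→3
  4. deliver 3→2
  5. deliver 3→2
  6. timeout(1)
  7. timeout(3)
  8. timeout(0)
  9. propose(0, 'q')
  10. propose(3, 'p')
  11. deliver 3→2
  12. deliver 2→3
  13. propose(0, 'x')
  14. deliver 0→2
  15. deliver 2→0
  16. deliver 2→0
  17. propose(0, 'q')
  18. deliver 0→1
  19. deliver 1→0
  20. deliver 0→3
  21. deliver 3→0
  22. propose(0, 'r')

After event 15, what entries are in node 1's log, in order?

empty

after 1 — timeout(3): n3:back/v1/[-]
after 2 — deliver 3→1: n1:prim/v1/[-]
after 3 — deliver 1→3: ·
after 4 — deliver 3→2: n2:back/v1/[-]
after 5 — deliver 3→2: ·
after 6 — timeout(1): n1:back/v2/[-]
after 7 — timeout(3): n3:back/v2/[-]
after 8 — timeout(0): n0:back/v1/[-]
after 9 — propose(0,'q'): ·
after 10 — propose(3,'p'): ·
after 11 — deliver 3→2: n2:prim/v2/[-]
after 12 — deliver 2→3: ·
after 13 — propose(0,'x'): ·
after 14 — deliver 0→2: ·
after 15 — deliver 2→0: ·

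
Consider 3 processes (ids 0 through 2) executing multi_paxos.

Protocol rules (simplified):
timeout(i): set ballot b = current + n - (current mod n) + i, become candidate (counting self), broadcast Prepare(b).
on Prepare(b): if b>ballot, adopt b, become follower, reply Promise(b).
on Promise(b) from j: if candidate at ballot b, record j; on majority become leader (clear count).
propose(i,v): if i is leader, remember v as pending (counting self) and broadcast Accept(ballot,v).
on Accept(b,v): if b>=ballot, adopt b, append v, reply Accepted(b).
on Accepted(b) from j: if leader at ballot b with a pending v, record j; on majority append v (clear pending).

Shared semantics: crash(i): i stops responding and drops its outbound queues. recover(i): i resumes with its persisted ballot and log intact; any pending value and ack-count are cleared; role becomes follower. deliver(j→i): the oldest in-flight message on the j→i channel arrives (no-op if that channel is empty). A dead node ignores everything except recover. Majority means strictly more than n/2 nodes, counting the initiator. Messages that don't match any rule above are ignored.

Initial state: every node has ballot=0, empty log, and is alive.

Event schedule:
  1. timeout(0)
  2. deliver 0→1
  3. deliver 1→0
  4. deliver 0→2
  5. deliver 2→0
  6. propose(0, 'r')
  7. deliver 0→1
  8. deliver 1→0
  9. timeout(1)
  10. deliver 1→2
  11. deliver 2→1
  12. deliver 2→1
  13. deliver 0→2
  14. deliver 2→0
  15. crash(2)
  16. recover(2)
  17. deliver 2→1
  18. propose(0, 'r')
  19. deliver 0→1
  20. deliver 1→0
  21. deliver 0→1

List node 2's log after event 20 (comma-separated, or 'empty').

empty

1. timeout(0):  <0:cand b3 ->
2. deliver 0→1:  <1:foll b3 ->
3. deliver 1→0:  <0:lead b3 ->
4. deliver 0→2:  <2:foll b3 ->
5. deliver 2→0:  nop
6. propose(0,'r'):  nop
7. deliver 0→1:  <1:foll b3 r>
8. deliver 1→0:  <0:lead b3 r>
9. timeout(1):  <1:cand b7 r>
10. deliver 1→2:  <2:foll b7 ->
11. deliver 2→1:  <1:lead b7 r>
12. deliver 2→1:  nop
13. deliver 0→2:  nop
14. deliver 2→0:  nop
15. crash(2):  <2:✗foll b7 ->
16. recover(2):  <2:foll b7 ->
17. deliver 2→1:  nop
18. propose(0,'r'):  nop
19. deliver 0→1:  nop
20. deliver 1→0:  <0:foll b7 r>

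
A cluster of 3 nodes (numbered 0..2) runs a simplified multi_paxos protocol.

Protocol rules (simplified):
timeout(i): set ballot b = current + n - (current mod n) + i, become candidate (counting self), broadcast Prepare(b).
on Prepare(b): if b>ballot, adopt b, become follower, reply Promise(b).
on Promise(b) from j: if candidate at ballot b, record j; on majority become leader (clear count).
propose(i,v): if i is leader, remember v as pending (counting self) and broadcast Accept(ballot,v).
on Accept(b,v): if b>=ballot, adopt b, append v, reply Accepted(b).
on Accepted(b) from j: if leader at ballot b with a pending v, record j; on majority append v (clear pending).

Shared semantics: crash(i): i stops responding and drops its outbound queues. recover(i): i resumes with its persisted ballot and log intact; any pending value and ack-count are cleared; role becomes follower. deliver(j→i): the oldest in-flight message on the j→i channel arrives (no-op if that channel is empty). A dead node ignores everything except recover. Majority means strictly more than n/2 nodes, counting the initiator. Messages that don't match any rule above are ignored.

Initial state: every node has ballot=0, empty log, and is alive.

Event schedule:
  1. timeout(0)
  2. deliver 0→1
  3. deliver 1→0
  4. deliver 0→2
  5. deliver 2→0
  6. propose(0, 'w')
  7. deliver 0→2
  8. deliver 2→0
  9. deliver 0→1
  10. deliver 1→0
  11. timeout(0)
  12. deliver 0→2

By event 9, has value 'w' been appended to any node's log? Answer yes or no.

e1 timeout(0): 0[cand,b=3,-]
e2 deliver 0→1: 1[foll,b=3,-]
e3 deliver 1→0: 0[lead,b=3,-]
e4 deliver 0→2: 2[foll,b=3,-]
e5 deliver 2→0: ·
e6 propose(0,'w'): ·
e7 deliver 0→2: 2[foll,b=3,w]
e8 deliver 2→0: 0[lead,b=3,w]
e9 deliver 0→1: 1[foll,b=3,w]

yes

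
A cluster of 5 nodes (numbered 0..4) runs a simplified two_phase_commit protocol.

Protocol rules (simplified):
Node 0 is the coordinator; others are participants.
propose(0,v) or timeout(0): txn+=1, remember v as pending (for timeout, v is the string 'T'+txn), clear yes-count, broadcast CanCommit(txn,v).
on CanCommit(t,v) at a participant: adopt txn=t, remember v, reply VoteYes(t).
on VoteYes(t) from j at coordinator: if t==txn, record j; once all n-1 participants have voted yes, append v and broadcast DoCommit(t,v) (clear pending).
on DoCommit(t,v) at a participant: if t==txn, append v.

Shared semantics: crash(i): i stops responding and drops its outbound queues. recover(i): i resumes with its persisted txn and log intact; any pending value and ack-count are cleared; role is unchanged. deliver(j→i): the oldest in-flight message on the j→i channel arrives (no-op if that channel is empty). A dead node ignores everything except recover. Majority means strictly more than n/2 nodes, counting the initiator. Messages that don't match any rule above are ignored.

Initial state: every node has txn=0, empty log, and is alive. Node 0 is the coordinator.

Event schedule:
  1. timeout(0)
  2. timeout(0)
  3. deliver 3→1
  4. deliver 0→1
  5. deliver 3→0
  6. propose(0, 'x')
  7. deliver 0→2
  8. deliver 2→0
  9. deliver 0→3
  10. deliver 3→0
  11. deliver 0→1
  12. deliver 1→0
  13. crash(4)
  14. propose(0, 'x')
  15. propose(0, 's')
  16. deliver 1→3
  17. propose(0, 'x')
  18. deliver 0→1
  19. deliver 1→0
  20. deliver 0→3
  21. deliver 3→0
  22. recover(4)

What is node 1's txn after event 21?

3

after 1 — timeout(0): n0:coor/t1/[-]
after 2 — timeout(0): n0:coor/t2/[-]
after 3 — deliver 3→1: ·
after 4 — deliver 0→1: n1:part/t1/[-]
after 5 — deliver 3→0: ·
after 6 — propose(0,'x'): n0:coor/t3/[-]
after 7 — deliver 0→2: n2:part/t1/[-]
after 8 — deliver 2→0: ·
after 9 — deliver 0→3: n3:part/t1/[-]
after 10 — deliver 3→0: ·
after 11 — deliver 0→1: n1:part/t2/[-]
after 12 — deliver 1→0: ·
after 13 — crash(4): n4:✗part/t0/[-]
after 14 — propose(0,'x'): n0:coor/t4/[-]
after 15 — propose(0,'s'): n0:coor/t5/[-]
after 16 — deliver 1→3: ·
after 17 — propose(0,'x'): n0:coor/t6/[-]
after 18 — deliver 0→1: n1:part/t3/[-]
after 19 — deliver 1→0: ·
after 20 — deliver 0→3: n3:part/t2/[-]
after 21 — deliver 3→0: ·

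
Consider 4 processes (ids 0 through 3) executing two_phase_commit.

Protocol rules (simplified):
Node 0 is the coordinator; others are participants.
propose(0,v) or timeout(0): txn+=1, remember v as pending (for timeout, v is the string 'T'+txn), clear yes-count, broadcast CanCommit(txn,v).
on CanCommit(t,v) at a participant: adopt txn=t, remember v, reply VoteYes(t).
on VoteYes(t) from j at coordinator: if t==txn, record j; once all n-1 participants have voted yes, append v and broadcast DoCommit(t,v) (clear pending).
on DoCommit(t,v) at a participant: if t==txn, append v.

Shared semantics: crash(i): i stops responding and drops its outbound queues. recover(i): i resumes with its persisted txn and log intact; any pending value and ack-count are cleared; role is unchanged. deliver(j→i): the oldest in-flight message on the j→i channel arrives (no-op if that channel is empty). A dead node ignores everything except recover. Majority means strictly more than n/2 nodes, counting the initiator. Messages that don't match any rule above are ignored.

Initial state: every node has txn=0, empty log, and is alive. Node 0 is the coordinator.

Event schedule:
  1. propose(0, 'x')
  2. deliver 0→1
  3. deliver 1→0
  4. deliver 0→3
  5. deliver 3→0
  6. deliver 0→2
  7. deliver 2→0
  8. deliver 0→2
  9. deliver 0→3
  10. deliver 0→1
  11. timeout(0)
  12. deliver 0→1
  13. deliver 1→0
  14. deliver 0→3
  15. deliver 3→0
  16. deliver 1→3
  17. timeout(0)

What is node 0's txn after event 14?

2

[1] propose(0,'x') → N0(coor t1 [-])
[2] deliver 0→1 → N1(part t1 [-])
[3] deliver 1→0 → ∅
[4] deliver 0→3 → N3(part t1 [-])
[5] deliver 3→0 → ∅
[6] deliver 0→2 → N2(part t1 [-])
[7] deliver 2→0 → N0(coor t1 [x])
[8] deliver 0→2 → N2(part t1 [x])
[9] deliver 0→3 → N3(part t1 [x])
[10] deliver 0→1 → N1(part t1 [x])
[11] timeout(0) → N0(coor t2 [x])
[12] deliver 0→1 → N1(part t2 [x])
[13] deliver 1→0 → ∅
[14] deliver 0→3 → N3(part t2 [x])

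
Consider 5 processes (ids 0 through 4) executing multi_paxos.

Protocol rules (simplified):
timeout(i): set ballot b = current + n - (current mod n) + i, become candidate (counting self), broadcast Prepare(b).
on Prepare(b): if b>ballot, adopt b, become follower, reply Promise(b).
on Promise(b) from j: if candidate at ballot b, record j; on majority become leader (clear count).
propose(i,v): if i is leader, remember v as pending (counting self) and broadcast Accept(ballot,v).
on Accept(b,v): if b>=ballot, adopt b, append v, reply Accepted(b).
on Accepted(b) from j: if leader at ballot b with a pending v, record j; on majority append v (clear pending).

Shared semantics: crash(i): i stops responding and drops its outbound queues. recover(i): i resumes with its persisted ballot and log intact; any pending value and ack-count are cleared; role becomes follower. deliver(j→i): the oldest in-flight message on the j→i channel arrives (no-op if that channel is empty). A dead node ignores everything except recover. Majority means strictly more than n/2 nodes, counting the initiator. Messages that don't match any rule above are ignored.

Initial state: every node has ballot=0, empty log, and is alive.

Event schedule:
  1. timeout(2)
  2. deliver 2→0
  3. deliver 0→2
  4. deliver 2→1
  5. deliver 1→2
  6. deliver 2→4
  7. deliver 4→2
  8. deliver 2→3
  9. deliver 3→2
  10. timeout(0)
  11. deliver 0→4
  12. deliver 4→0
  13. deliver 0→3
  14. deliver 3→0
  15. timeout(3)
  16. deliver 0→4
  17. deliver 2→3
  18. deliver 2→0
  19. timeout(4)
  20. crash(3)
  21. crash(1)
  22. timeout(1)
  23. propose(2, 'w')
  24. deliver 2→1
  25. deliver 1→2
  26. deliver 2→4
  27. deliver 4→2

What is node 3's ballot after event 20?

after 1 — timeout(2): n2:cand/b7/[-]
after 2 — deliver 2→0: n0:foll/b7/[-]
after 3 — deliver 0→2: ·
after 4 — deliver 2→1: n1:foll/b7/[-]
after 5 — deliver 1→2: n2:lead/b7/[-]
after 6 — deliver 2→4: n4:foll/b7/[-]
after 7 — deliver 4→2: ·
after 8 — deliver 2→3: n3:foll/b7/[-]
after 9 — deliver 3→2: ·
after 10 — timeout(0): n0:cand/b10/[-]
after 11 — deliver 0→4: n4:foll/b10/[-]
after 12 — deliver 4→0: ·
after 13 — deliver 0→3: n3:foll/b10/[-]
after 14 — deliver 3→0: n0:lead/b10/[-]
after 15 — timeout(3): n3:cand/b18/[-]
after 16 — deliver 0→4: ·
after 17 — deliver 2→3: ·
after 18 — deliver 2→0: ·
after 19 — timeout(4): n4:cand/b19/[-]
after 20 — crash(3): n3:✗cand/b18/[-]

18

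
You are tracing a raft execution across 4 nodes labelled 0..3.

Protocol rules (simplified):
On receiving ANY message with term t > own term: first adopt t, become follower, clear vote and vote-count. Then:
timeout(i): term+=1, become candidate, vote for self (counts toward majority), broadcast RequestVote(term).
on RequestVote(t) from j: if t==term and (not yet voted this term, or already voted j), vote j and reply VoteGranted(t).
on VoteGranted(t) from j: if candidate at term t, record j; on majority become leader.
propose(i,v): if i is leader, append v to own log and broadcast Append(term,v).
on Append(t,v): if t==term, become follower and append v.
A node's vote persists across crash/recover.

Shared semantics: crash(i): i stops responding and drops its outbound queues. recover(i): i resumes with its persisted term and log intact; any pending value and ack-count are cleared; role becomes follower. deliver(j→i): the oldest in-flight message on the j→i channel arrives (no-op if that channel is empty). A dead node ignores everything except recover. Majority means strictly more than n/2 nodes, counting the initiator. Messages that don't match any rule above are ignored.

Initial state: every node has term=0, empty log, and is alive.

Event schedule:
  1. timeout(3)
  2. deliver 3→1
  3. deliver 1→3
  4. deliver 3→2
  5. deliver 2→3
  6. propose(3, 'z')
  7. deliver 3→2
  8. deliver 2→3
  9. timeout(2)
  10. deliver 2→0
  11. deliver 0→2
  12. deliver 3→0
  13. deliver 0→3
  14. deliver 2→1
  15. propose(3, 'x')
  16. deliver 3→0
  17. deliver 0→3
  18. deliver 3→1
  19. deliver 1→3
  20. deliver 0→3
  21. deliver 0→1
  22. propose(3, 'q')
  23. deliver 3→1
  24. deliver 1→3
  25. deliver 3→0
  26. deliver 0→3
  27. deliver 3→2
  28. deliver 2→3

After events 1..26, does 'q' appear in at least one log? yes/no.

step 1 timeout(3): 3={cand,t=1,log=-}
step 2 deliver 3→1: 1={foll,t=1,log=-}
step 3 deliver 1→3: —
step 4 deliver 3→2: 2={foll,t=1,log=-}
step 5 deliver 2→3: 3={lead,t=1,log=-}
step 6 propose(3,'z'): 3={lead,t=1,log=z}
step 7 deliver 3→2: 2={foll,t=1,log=z}
step 8 deliver 2→3: —
step 9 timeout(2): 2={cand,t=2,log=z}
step 10 deliver 2→0: 0={foll,t=2,log=-}
step 11 deliver 0→2: —
step 12 deliver 3→0: —
step 13 deliver 0→3: —
step 14 deliver 2→1: 1={foll,t=2,log=-}
step 15 propose(3,'x'): 3={lead,t=1,log=z,x}
step 16 deliver 3→0: —
step 17 deliver 0→3: —
step 18 deliver 3→1: —
step 19 deliver 1→3: —
step 20 deliver 0→3: —
step 21 deliver 0→1: —
step 22 propose(3,'q'): 3={lead,t=1,log=z,x,q}
step 23 deliver 3→1: —
step 24 deliver 1→3: —
step 25 deliver 3→0: —
step 26 deliver 0→3: —

yes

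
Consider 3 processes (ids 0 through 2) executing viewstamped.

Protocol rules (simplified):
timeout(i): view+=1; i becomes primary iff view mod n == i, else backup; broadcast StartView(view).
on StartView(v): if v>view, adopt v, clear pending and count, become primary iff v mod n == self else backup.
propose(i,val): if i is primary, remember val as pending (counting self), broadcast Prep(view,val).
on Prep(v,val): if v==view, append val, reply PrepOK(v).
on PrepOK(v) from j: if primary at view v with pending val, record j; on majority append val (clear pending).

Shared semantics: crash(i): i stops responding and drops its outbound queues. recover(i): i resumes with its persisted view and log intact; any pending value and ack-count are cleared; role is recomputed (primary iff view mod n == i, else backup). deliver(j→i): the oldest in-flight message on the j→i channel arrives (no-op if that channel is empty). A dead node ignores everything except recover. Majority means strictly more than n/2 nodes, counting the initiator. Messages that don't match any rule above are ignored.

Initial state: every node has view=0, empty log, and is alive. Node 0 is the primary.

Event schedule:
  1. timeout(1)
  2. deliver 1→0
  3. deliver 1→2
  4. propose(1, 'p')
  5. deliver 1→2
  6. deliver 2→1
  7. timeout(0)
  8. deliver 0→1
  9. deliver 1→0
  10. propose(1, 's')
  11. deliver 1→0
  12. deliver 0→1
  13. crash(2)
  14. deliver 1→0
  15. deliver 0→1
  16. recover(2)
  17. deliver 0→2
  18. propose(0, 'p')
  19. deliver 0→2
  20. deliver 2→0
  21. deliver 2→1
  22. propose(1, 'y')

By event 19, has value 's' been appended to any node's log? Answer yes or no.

e1 timeout(1): 1[prim,v=1,-]
e2 deliver 1→0: 0[back,v=1,-]
e3 deliver 1→2: 2[back,v=1,-]
e4 propose(1,'p'): ·
e5 deliver 1→2: 2[back,v=1,p]
e6 deliver 2→1: 1[prim,v=1,p]
e7 timeout(0): 0[back,v=2,-]
e8 deliver 0→1: 1[back,v=2,p]
e9 deliver 1→0: ·
e10 propose(1,'s'): ·
e11 deliver 1→0: ·
e12 deliver 0→1: ·
e13 crash(2): 2[✗back,v=1,p]
e14 deliver 1→0: ·
e15 deliver 0→1: ·
e16 recover(2): 2[back,v=1,p]
e17 deliver 0→2: 2[prim,v=2,p]
e18 propose(0,'p'): ·
e19 deliver 0→2: ·

no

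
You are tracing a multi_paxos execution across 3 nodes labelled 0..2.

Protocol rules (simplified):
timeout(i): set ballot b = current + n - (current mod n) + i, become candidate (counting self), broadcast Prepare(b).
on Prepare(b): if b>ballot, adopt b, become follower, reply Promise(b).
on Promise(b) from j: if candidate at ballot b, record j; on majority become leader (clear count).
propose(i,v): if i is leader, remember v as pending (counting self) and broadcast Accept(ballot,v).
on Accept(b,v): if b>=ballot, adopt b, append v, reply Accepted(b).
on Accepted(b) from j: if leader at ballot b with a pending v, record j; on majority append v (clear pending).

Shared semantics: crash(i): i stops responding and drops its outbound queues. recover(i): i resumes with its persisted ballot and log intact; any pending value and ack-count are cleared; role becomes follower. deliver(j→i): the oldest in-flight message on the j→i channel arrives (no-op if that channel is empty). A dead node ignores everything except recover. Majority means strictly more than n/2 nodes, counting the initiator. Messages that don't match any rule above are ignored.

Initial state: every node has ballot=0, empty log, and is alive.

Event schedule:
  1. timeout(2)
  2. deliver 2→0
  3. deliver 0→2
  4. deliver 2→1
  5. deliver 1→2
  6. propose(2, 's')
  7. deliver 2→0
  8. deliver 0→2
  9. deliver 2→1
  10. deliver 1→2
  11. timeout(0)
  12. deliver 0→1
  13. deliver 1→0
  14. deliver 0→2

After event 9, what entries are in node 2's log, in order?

step 1 timeout(2): 2={cand,b=5,log=-}
step 2 deliver 2→0: 0={foll,b=5,log=-}
step 3 deliver 0→2: 2={lead,b=5,log=-}
step 4 deliver 2→1: 1={foll,b=5,log=-}
step 5 deliver 1→2: —
step 6 propose(2,'s'): —
step 7 deliver 2→0: 0={foll,b=5,log=s}
step 8 deliver 0→2: 2={lead,b=5,log=s}
step 9 deliver 2→1: 1={foll,b=5,log=s}

s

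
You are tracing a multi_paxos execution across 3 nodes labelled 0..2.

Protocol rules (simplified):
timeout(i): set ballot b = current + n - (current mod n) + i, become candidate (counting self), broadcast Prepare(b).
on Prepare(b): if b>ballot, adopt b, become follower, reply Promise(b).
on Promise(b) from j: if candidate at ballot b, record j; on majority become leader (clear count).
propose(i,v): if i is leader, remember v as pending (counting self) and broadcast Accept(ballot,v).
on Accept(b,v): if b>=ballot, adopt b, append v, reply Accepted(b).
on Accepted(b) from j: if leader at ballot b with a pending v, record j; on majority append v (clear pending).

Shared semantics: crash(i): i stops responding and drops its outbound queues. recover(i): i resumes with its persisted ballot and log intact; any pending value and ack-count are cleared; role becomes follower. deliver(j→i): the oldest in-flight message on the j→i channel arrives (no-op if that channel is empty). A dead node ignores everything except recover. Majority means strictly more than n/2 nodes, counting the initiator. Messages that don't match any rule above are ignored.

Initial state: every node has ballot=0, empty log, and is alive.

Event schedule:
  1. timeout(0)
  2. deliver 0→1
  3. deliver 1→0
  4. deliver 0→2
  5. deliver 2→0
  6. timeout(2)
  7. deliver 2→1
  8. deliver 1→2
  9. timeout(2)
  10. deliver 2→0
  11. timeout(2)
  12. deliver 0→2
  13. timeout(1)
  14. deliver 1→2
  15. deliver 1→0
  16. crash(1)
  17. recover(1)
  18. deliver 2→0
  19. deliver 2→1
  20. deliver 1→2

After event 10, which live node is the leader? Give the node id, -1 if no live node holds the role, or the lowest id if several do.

-1

[1] timeout(0) → N0(cand b3 [-])
[2] deliver 0→1 → N1(foll b3 [-])
[3] deliver 1→0 → N0(lead b3 [-])
[4] deliver 0→2 → N2(foll b3 [-])
[5] deliver 2→0 → ∅
[6] timeout(2) → N2(cand b8 [-])
[7] deliver 2→1 → N1(foll b8 [-])
[8] deliver 1→2 → N2(lead b8 [-])
[9] timeout(2) → N2(cand b11 [-])
[10] deliver 2→0 → N0(foll b8 [-])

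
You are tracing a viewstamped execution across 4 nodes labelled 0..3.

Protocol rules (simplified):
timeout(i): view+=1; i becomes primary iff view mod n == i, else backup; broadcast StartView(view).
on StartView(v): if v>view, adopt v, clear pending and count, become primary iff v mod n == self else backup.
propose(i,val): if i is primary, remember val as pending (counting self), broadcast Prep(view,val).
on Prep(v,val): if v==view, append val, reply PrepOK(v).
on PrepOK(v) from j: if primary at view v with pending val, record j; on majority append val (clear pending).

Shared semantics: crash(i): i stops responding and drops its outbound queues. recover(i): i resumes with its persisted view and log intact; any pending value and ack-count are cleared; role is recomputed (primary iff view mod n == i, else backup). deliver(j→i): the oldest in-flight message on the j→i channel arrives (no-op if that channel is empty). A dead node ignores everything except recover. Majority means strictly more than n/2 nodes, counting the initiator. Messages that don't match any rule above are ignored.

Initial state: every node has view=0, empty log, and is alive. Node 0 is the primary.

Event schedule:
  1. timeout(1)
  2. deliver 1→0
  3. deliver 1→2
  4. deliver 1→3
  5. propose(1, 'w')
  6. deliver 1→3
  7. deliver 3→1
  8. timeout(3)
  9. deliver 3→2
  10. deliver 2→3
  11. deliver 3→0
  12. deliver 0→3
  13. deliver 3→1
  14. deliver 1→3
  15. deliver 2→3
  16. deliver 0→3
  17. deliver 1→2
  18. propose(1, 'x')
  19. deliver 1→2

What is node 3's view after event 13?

after 1 — timeout(1): n1:prim/v1/[-]
after 2 — deliver 1→0: n0:back/v1/[-]
after 3 — deliver 1→2: n2:back/v1/[-]
after 4 — deliver 1→3: n3:back/v1/[-]
after 5 — propose(1,'w'): ·
after 6 — deliver 1→3: n3:back/v1/[w]
after 7 — deliver 3→1: ·
after 8 — timeout(3): n3:back/v2/[w]
after 9 — deliver 3→2: n2:prim/v2/[-]
after 10 — deliver 2→3: ·
after 11 — deliver 3→0: n0:back/v2/[-]
after 12 — deliver 0→3: ·
after 13 — deliver 3→1: n1:back/v2/[-]

2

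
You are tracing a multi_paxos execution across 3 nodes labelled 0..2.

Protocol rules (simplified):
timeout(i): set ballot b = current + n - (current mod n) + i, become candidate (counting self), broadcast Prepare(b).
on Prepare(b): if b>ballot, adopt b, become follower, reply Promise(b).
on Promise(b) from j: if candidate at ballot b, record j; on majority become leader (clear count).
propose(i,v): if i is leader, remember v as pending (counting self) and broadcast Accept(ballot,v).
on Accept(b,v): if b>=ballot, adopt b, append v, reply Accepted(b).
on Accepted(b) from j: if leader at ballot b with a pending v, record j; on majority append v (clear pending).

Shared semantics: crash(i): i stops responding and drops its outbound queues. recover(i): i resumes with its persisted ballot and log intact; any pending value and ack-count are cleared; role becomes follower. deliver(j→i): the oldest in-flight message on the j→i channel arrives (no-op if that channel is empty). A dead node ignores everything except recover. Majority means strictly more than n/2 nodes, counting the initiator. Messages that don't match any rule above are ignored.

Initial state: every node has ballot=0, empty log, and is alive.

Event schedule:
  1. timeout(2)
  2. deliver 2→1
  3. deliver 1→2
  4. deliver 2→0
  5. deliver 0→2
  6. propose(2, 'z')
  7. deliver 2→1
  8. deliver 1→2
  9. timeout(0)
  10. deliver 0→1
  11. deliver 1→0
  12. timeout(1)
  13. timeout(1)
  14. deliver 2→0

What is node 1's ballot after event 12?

10

step 1 timeout(2): 2={cand,b=5,log=-}
step 2 deliver 2→1: 1={foll,b=5,log=-}
step 3 deliver 1→2: 2={lead,b=5,log=-}
step 4 deliver 2→0: 0={foll,b=5,log=-}
step 5 deliver 0→2: —
step 6 propose(2,'z'): —
step 7 deliver 2→1: 1={foll,b=5,log=z}
step 8 deliver 1→2: 2={lead,b=5,log=z}
step 9 timeout(0): 0={cand,b=6,log=-}
step 10 deliver 0→1: 1={foll,b=6,log=z}
step 11 deliver 1→0: 0={lead,b=6,log=-}
step 12 timeout(1): 1={cand,b=10,log=z}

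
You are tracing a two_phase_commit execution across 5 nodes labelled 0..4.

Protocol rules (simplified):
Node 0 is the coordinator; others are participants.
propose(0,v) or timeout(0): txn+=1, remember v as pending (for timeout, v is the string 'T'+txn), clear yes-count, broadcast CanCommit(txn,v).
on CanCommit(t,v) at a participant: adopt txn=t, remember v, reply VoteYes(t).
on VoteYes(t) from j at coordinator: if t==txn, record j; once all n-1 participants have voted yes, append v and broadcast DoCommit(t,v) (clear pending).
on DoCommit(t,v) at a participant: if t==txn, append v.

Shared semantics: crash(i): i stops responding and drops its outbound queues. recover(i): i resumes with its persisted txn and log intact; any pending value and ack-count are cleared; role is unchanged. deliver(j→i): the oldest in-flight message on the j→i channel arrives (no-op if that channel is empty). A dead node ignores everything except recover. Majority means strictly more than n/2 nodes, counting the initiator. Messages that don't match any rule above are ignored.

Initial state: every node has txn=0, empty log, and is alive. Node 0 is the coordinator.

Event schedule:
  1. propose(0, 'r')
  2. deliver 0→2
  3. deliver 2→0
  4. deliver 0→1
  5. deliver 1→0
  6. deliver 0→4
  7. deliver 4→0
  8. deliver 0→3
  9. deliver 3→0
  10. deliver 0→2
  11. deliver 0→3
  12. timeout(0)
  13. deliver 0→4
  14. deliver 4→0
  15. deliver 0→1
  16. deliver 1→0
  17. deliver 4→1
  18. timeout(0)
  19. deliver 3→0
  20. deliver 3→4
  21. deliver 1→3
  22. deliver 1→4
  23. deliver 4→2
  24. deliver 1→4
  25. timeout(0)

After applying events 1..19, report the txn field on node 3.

1

[1] propose(0,'r') → N0(coor t1 [-])
[2] deliver 0→2 → N2(part t1 [-])
[3] deliver 2→0 → ∅
[4] deliver 0→1 → N1(part t1 [-])
[5] deliver 1→0 → ∅
[6] deliver 0→4 → N4(part t1 [-])
[7] deliver 4→0 → ∅
[8] deliver 0→3 → N3(part t1 [-])
[9] deliver 3→0 → N0(coor t1 [r])
[10] deliver 0→2 → N2(part t1 [r])
[11] deliver 0→3 → N3(part t1 [r])
[12] timeout(0) → N0(coor t2 [r])
[13] deliver 0→4 → N4(part t1 [r])
[14] deliver 4→0 → ∅
[15] deliver 0→1 → N1(part t1 [r])
[16] deliver 1→0 → ∅
[17] deliver 4→1 → ∅
[18] timeout(0) → N0(coor t3 [r])
[19] deliver 3→0 → ∅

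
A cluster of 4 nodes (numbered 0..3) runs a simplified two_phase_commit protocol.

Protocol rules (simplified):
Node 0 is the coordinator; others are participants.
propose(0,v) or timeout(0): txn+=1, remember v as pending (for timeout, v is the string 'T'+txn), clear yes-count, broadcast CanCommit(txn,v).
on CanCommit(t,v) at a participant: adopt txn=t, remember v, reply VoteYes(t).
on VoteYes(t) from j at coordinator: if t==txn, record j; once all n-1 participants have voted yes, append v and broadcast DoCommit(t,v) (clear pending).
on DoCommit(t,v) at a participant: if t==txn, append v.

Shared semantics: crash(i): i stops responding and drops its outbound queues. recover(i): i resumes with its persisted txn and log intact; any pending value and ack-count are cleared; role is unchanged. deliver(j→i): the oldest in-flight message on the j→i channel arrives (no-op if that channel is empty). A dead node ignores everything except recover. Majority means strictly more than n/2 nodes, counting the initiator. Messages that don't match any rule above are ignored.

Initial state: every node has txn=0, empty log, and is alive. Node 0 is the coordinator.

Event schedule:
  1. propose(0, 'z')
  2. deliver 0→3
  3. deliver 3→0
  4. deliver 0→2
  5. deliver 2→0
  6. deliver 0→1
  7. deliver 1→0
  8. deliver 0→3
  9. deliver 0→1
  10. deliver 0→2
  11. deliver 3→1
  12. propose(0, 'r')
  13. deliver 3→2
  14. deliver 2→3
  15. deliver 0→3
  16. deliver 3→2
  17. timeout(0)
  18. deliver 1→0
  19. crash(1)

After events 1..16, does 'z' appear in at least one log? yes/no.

yes

e1 propose(0,'z'): 0[coor,t=1,-]
e2 deliver 0→3: 3[part,t=1,-]
e3 deliver 3→0: ·
e4 deliver 0→2: 2[part,t=1,-]
e5 deliver 2→0: ·
e6 deliver 0→1: 1[part,t=1,-]
e7 deliver 1→0: 0[coor,t=1,z]
e8 deliver 0→3: 3[part,t=1,z]
e9 deliver 0→1: 1[part,t=1,z]
e10 deliver 0→2: 2[part,t=1,z]
e11 deliver 3→1: ·
e12 propose(0,'r'): 0[coor,t=2,z]
e13 deliver 3→2: ·
e14 deliver 2→3: ·
e15 deliver 0→3: 3[part,t=2,z]
e16 deliver 3→2: ·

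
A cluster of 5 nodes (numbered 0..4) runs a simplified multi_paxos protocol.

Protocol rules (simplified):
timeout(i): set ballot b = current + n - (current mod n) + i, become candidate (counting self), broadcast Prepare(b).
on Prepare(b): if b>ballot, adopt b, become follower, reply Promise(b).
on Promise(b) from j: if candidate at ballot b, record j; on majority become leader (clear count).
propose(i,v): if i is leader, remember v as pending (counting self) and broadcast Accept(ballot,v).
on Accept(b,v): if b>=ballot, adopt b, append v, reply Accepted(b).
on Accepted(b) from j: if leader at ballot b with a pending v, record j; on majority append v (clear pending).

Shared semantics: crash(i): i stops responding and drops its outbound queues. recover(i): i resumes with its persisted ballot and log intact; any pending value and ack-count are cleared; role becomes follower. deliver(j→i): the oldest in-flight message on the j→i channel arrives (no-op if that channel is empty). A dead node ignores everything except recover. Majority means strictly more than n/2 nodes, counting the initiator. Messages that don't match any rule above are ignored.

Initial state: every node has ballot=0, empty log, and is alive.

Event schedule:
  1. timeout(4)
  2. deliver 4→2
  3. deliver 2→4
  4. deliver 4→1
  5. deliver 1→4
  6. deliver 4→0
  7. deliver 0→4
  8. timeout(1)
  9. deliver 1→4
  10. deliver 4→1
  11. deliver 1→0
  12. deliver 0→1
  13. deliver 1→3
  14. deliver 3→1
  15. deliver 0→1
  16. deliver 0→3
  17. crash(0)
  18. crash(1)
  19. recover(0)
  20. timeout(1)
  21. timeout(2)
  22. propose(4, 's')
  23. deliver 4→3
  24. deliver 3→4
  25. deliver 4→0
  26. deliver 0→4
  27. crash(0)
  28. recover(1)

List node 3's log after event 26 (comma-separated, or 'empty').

1. timeout(4):  <4:cand b9 ->
2. deliver 4→2:  <2:foll b9 ->
3. deliver 2→4:  nop
4. deliver 4→1:  <1:foll b9 ->
5. deliver 1→4:  <4:lead b9 ->
6. deliver 4→0:  <0:foll b9 ->
7. deliver 0→4:  nop
8. timeout(1):  <1:cand b11 ->
9. deliver 1→4:  <4:foll b11 ->
10. deliver 4→1:  nop
11. deliver 1→0:  <0:foll b11 ->
12. deliver 0→1:  <1:lead b11 ->
13. deliver 1→3:  <3:foll b11 ->
14. deliver 3→1:  nop
15. deliver 0→1:  nop
16. deliver 0→3:  nop
17. crash(0):  <0:✗foll b11 ->
18. crash(1):  <1:✗lead b11 ->
19. recover(0):  <0:foll b11 ->
20. timeout(1):  nop
21. timeout(2):  <2:cand b12 ->
22. propose(4,'s'):  nop
23. deliver 4→3:  nop
24. deliver 3→4:  nop
25. deliver 4→0:  nop
26. deliver 0→4:  nop

empty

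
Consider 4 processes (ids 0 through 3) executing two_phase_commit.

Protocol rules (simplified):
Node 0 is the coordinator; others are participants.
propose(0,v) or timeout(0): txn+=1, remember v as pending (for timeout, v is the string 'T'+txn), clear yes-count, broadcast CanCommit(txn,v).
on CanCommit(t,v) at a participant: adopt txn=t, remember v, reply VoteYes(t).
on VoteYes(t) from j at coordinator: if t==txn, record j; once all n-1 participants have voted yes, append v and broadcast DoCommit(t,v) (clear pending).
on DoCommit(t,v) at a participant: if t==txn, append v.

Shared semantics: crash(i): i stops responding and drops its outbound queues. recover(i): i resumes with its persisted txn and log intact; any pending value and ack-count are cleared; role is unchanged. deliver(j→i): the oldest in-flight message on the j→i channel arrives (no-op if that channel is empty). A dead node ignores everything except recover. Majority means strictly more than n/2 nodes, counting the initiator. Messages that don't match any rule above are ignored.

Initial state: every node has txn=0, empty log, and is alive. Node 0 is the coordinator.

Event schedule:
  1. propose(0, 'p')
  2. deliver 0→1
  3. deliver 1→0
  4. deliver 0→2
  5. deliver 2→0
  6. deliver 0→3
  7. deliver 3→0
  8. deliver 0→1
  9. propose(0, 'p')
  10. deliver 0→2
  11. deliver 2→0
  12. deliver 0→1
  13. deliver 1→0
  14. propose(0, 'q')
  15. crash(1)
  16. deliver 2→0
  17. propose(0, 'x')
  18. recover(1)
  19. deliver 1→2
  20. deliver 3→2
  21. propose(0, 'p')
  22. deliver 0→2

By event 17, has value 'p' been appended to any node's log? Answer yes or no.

1. propose(0,'p'):  <0:coor t1 ->
2. deliver 0→1:  <1:part t1 ->
3. deliver 1→0:  nop
4. deliver 0→2:  <2:part t1 ->
5. deliver 2→0:  nop
6. deliver 0→3:  <3:part t1 ->
7. deliver 3→0:  <0:coor t1 p>
8. deliver 0→1:  <1:part t1 p>
9. propose(0,'p'):  <0:coor t2 p>
10. deliver 0→2:  <2:part t1 p>
11. deliver 2→0:  nop
12. deliver 0→1:  <1:part t2 p>
13. deliver 1→0:  nop
14. propose(0,'q'):  <0:coor t3 p>
15. crash(1):  <1:✗part t2 p>
16. deliver 2→0:  nop
17. propose(0,'x'):  <0:coor t4 p>

yes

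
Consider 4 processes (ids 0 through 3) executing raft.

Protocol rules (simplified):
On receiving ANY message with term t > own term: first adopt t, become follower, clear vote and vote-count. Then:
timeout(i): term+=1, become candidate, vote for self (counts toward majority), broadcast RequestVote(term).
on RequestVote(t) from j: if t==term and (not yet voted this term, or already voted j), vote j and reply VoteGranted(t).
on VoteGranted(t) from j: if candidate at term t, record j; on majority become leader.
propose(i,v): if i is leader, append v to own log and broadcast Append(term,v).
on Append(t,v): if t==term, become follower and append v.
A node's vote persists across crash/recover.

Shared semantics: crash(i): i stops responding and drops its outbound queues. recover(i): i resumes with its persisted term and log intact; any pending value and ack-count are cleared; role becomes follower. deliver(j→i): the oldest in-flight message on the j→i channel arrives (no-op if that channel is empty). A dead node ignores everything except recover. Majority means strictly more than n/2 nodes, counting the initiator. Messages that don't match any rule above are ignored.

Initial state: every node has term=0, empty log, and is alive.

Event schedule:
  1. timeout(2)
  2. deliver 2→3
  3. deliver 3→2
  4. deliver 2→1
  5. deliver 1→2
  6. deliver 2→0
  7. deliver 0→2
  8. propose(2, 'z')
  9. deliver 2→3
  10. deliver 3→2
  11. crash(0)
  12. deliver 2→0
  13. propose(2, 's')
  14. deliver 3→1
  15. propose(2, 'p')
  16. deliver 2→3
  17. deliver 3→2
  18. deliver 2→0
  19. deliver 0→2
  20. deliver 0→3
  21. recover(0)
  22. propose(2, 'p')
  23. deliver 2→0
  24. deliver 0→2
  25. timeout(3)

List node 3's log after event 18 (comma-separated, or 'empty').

e1 timeout(2): 2[cand,t=1,-]
e2 deliver 2→3: 3[foll,t=1,-]
e3 deliver 3→2: ·
e4 deliver 2→1: 1[foll,t=1,-]
e5 deliver 1→2: 2[lead,t=1,-]
e6 deliver 2→0: 0[foll,t=1,-]
e7 deliver 0→2: ·
e8 propose(2,'z'): 2[lead,t=1,z]
e9 deliver 2→3: 3[foll,t=1,z]
e10 deliver 3→2: ·
e11 crash(0): 0[✗foll,t=1,-]
e12 deliver 2→0: ·
e13 propose(2,'s'): 2[lead,t=1,z,s]
e14 deliver 3→1: ·
e15 propose(2,'p'): 2[lead,t=1,z,s,p]
e16 deliver 2→3: 3[foll,t=1,z,s]
e17 deliver 3→2: ·
e18 deliver 2→0: ·

z,s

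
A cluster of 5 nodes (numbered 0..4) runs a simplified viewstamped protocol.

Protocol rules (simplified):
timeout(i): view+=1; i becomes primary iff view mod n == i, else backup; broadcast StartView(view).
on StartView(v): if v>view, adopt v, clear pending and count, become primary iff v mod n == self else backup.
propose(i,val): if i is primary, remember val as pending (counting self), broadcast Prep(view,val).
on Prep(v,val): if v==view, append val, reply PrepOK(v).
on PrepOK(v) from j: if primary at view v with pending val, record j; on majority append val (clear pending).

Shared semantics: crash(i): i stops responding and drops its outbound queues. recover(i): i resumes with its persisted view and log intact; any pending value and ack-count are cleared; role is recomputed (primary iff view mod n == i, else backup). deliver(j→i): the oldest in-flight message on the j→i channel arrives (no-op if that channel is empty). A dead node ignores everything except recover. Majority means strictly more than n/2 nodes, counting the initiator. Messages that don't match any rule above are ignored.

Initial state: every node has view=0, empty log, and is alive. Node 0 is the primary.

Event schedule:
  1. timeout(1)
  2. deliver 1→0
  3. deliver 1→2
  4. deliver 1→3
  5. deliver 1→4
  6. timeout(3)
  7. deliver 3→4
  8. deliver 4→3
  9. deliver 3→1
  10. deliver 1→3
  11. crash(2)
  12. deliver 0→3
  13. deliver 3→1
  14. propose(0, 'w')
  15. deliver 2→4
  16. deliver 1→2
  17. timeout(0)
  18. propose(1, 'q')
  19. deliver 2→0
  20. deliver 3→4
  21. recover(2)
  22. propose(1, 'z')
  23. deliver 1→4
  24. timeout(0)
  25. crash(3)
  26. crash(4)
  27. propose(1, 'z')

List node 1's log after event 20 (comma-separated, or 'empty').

empty

[1] timeout(1) → N1(prim v1 [-])
[2] deliver 1→0 → N0(back v1 [-])
[3] deliver 1→2 → N2(back v1 [-])
[4] deliver 1→3 → N3(back v1 [-])
[5] deliver 1→4 → N4(back v1 [-])
[6] timeout(3) → N3(back v2 [-])
[7] deliver 3→4 → N4(back v2 [-])
[8] deliver 4→3 → ∅
[9] deliver 3→1 → N1(back v2 [-])
[10] deliver 1→3 → ∅
[11] crash(2) → N2(✗back v1 [-])
[12] deliver 0→3 → ∅
[13] deliver 3→1 → ∅
[14] propose(0,'w') → ∅
[15] deliver 2→4 → ∅
[16] deliver 1→2 → ∅
[17] timeout(0) → N0(back v2 [-])
[18] propose(1,'q') → ∅
[19] deliver 2→0 → ∅
[20] deliver 3→4 → ∅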